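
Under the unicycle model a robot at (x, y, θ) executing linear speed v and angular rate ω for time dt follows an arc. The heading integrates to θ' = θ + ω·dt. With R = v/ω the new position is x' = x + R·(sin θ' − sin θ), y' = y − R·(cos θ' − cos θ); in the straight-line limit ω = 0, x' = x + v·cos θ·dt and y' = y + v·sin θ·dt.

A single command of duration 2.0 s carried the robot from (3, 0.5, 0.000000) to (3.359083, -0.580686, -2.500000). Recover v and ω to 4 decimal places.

v = 0.7500, ω = -1.2500

Δθ = -2.500000 − 0.000000 = -2.500000
ω = Δθ/dt = -2.500000/2.0 = -1.2500
R = −Δy/(cos θ' − cos θ) = -0.6000
v = R·ω = -0.6000·-1.2500 = 0.7500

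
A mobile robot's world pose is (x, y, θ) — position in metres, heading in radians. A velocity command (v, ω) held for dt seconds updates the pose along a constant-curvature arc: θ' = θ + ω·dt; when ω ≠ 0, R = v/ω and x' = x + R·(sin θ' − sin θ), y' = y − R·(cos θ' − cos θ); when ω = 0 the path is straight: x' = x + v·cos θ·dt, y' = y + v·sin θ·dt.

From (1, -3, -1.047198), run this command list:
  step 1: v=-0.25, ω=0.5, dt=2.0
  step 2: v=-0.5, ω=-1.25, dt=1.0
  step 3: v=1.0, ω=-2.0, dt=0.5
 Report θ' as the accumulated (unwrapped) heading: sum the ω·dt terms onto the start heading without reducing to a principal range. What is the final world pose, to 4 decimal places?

(0.1167, -2.9263, -2.2972)

step 1: θ'=-0.0472 (R=-0.5000) → pose (0.5906, -2.7506, -0.0472)
step 2: θ'=-1.2972 (R=0.4000) → pose (0.2243, -2.4591, -1.2972)
step 3: θ'=-2.2972 (R=-0.5000) → pose (0.1167, -2.9263, -2.2972)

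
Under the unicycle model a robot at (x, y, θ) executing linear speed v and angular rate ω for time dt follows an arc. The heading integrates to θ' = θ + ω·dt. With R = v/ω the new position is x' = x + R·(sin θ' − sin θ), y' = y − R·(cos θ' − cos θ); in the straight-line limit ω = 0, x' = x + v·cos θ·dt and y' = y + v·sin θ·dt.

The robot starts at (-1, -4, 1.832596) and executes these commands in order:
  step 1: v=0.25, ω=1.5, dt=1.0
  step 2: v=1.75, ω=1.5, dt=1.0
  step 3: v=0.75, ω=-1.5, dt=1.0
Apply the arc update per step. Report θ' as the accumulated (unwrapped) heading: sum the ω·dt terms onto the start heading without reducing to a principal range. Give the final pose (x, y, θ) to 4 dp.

(-2.5309, -5.7157, 3.3326)

step 1: θ'=3.3326 (R=0.1667) → pose (-1.1926, -3.8795, 3.3326)
step 2: θ'=4.8326 (R=1.1667) → pose (-2.1294, -5.1649, 4.8326)
step 3: θ'=3.3326 (R=-0.5000) → pose (-2.5309, -5.7157, 3.3326)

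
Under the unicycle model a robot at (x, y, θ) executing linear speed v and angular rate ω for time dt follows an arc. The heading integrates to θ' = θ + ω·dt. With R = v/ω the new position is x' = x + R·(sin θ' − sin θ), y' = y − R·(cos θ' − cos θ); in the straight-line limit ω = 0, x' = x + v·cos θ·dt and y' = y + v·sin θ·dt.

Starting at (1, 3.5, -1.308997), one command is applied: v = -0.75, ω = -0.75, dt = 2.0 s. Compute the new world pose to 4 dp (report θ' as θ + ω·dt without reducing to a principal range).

(1.6394, 4.7040, -2.8090)

θ' = -1.3090 + -0.75·2.0 = -2.8090
R = v/ω = -0.75/-0.75 = 1.0000
x' = 1 + 1.0000·(sin -2.8090 − sin -1.3090) = 1.6394
y' = 3.5 − 1.0000·(cos -2.8090 − cos -1.3090) = 4.7040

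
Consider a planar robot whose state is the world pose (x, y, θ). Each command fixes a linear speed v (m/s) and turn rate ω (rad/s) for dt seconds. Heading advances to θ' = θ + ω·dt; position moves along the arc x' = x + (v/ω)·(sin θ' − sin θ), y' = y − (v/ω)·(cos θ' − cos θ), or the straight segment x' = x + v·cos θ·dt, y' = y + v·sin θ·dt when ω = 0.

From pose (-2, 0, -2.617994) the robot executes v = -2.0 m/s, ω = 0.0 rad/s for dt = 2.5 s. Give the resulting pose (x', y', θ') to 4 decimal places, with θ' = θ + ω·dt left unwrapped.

θ' = -2.6180 + 0.0·2.5 = -2.6180
ω = 0 → straight: x' = -2 + -2.0·cos(-2.6180)·2.5 = 2.3301
y' = 0 + -2.0·sin(-2.6180)·2.5 = 2.5000

(2.3301, 2.5000, -2.6180)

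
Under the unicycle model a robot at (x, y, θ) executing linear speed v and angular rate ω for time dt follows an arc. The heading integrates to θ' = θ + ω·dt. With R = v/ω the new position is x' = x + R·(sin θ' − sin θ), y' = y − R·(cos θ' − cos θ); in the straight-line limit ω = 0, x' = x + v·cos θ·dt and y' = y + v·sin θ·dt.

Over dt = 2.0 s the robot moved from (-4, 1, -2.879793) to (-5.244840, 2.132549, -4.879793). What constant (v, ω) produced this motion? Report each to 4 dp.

v = 1.0000, ω = -1.0000

Δθ = -4.879793 − -2.879793 = -2.000000
ω = Δθ/dt = -2.000000/2.0 = -1.0000
R = Δx/(sin θ' − sin θ) = -1.0000
v = R·ω = -1.0000·-1.0000 = 1.0000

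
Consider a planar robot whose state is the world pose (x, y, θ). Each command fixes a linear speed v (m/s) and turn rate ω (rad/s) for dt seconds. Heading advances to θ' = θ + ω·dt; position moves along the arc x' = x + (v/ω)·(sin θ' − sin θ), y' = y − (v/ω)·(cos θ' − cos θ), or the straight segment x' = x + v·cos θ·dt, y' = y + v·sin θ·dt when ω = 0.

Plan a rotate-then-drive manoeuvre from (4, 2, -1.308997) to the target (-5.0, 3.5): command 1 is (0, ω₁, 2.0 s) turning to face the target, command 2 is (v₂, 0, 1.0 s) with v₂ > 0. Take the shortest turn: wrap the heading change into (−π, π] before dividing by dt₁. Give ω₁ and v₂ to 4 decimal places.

heading to target = atan2(3.5−2, -5−4) = 2.9764
Δθ = wrap(2.9764 − -1.3090) = -1.9977; ω₁ = Δθ/dt₁ = -0.9989
distance = √((-5−4)² + (3.5−2)²) = 9.1241; v₂ = distance/dt₂ = 9.1241

ω₁ = -0.9989, v₂ = 9.1241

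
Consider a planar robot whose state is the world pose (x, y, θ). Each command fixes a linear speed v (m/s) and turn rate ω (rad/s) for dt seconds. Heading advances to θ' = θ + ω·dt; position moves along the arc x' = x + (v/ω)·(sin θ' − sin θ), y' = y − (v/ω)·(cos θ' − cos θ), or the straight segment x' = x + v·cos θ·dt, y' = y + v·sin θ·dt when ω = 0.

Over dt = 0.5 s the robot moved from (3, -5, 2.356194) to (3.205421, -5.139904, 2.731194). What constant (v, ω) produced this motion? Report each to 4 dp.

Δθ = 2.731194 − 2.356194 = 0.375000
ω = Δθ/dt = 0.375000/0.5 = 0.7500
R = Δx/(sin θ' − sin θ) = -0.6667
v = R·ω = -0.6667·0.7500 = -0.5000

v = -0.5000, ω = 0.7500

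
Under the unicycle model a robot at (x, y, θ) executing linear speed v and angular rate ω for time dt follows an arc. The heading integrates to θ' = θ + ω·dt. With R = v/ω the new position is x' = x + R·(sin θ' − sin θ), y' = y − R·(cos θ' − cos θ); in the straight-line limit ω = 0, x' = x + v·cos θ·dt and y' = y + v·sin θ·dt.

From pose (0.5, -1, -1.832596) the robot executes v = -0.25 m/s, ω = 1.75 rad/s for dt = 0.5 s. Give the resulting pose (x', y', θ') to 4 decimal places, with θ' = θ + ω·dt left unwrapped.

θ' = -1.8326 + 1.75·0.5 = -0.9576
R = v/ω = -0.25/1.75 = -0.1429
x' = 0.5 + -0.1429·(sin -0.9576 − sin -1.8326) = 0.4788
y' = -1 − -0.1429·(cos -0.9576 − cos -1.8326) = -0.8808

(0.4788, -0.8808, -0.9576)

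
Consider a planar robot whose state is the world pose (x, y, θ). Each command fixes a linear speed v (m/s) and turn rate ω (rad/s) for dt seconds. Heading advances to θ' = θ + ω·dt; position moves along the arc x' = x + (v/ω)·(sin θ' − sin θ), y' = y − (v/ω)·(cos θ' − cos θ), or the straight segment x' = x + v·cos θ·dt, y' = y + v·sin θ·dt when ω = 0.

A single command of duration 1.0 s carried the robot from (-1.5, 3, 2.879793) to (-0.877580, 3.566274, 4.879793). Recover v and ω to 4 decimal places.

v = -1.0000, ω = 2.0000

Δθ = 4.879793 − 2.879793 = 2.000000
ω = Δθ/dt = 2.000000/1.0 = 2.0000
R = Δx/(sin θ' − sin θ) = -0.5000
v = R·ω = -0.5000·2.0000 = -1.0000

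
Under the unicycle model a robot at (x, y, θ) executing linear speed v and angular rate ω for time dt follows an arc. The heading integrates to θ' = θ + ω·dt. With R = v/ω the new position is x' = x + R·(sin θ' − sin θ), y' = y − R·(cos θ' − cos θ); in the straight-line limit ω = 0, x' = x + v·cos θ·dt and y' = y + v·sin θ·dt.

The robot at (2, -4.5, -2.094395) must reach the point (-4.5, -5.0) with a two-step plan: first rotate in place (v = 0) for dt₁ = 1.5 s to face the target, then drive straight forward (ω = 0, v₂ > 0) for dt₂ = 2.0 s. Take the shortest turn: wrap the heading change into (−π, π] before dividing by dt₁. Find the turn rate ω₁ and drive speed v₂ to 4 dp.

ω₁ = -0.6470, v₂ = 3.2596

heading to target = atan2(-5−-4.5, -4.5−2) = -3.0648
Δθ = wrap(-3.0648 − -2.0944) = -0.9704; ω₁ = Δθ/dt₁ = -0.6470
distance = √((-4.5−2)² + (-5−-4.5)²) = 6.5192; v₂ = distance/dt₂ = 3.2596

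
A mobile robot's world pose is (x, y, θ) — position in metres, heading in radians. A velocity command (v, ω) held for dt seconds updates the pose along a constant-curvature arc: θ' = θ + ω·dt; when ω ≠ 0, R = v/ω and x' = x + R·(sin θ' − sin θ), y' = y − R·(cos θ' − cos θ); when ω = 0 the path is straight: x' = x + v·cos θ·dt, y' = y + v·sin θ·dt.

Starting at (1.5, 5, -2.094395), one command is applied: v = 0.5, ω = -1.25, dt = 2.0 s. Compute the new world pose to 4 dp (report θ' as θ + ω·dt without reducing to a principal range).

θ' = -2.0944 + -1.25·2.0 = -4.5944
R = v/ω = 0.5/-1.25 = -0.4000
x' = 1.5 + -0.4000·(sin -4.5944 − sin -2.0944) = 0.7564
y' = 5 − -0.4000·(cos -4.5944 − cos -2.0944) = 5.1529

(0.7564, 5.1529, -4.5944)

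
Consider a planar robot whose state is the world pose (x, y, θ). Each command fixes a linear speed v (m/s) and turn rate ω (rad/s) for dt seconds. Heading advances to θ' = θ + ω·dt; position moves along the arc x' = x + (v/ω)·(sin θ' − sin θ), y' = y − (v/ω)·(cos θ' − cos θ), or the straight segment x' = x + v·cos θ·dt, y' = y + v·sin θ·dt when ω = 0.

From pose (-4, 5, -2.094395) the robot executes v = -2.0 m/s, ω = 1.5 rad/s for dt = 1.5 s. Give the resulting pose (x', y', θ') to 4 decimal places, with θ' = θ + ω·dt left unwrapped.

(-5.3613, 6.9839, 0.1556)

θ' = -2.0944 + 1.5·1.5 = 0.1556
R = v/ω = -2.0/1.5 = -1.3333
x' = -4 + -1.3333·(sin 0.1556 − sin -2.0944) = -5.3613
y' = 5 − -1.3333·(cos 0.1556 − cos -2.0944) = 6.9839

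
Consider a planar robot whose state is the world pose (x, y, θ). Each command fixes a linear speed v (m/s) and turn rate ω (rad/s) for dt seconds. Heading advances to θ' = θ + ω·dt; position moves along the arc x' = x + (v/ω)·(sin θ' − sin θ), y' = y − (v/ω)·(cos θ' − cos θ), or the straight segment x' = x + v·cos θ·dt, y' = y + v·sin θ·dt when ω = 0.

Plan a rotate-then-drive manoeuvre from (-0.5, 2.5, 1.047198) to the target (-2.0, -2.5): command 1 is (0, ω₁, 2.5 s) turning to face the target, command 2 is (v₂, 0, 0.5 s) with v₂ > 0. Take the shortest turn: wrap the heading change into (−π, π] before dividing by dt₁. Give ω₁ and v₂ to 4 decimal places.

ω₁ = -1.1638, v₂ = 10.4403

heading to target = atan2(-2.5−2.5, -2−-0.5) = -1.8623
Δθ = wrap(-1.8623 − 1.0472) = -2.9095; ω₁ = Δθ/dt₁ = -1.1638
distance = √((-2−-0.5)² + (-2.5−2.5)²) = 5.2202; v₂ = distance/dt₂ = 10.4403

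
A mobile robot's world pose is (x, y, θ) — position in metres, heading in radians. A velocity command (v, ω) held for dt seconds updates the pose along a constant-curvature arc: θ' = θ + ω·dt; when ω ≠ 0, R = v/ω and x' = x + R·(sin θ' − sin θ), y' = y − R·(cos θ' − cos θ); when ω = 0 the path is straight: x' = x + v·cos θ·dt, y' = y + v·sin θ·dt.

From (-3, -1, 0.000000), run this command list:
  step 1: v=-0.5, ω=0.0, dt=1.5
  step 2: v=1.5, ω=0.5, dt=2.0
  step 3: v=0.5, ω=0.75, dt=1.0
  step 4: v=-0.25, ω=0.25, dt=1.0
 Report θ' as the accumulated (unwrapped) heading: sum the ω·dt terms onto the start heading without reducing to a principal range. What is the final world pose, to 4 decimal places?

step 1: θ'=0.0000 (straight) → pose (-3.7500, -1.0000, 0.0000)
step 2: θ'=1.0000 (R=3.0000) → pose (-1.2256, 0.3791, 1.0000)
step 3: θ'=1.7500 (R=0.6667) → pose (-1.1306, 0.8581, 1.7500)
step 4: θ'=2.0000 (R=-1.0000) → pose (-1.0559, 0.6202, 2.0000)

(-1.0559, 0.6202, 2.0000)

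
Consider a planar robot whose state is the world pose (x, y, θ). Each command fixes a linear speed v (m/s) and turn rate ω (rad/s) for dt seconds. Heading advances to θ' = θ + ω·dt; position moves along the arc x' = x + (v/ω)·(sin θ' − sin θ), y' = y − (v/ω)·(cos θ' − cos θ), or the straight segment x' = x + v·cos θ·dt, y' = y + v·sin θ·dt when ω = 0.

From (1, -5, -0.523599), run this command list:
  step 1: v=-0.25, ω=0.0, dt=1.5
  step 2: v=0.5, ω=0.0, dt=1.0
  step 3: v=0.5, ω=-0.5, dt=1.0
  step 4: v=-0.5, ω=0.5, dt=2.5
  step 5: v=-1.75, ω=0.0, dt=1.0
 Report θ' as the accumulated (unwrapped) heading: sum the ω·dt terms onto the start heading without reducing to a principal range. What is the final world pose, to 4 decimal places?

(-1.3216, -5.3469, 0.2264)

step 1: θ'=-0.5236 (straight) → pose (0.6752, -4.8125, -0.5236)
step 2: θ'=-0.5236 (straight) → pose (1.1083, -5.0625, -0.5236)
step 3: θ'=-1.0236 (R=-1.0000) → pose (1.4622, -5.4082, -1.0236)
step 4: θ'=0.2264 (R=-1.0000) → pose (0.3838, -4.9540, 0.2264)
step 5: θ'=0.2264 (straight) → pose (-1.3216, -5.3469, 0.2264)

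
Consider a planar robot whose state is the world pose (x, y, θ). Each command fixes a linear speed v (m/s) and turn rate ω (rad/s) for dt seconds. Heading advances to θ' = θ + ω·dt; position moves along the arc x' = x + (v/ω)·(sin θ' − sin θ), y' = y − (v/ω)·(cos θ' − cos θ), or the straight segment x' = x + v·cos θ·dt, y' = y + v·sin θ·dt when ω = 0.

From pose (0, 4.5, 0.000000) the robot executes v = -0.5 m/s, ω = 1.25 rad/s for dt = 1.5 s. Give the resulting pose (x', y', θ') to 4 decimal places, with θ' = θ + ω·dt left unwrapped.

θ' = 0.0000 + 1.25·1.5 = 1.8750
R = v/ω = -0.5/1.25 = -0.4000
x' = 0 + -0.4000·(sin 1.8750 − sin 0.0000) = -0.3816
y' = 4.5 − -0.4000·(cos 1.8750 − cos 0.0000) = 3.9802

(-0.3816, 3.9802, 1.8750)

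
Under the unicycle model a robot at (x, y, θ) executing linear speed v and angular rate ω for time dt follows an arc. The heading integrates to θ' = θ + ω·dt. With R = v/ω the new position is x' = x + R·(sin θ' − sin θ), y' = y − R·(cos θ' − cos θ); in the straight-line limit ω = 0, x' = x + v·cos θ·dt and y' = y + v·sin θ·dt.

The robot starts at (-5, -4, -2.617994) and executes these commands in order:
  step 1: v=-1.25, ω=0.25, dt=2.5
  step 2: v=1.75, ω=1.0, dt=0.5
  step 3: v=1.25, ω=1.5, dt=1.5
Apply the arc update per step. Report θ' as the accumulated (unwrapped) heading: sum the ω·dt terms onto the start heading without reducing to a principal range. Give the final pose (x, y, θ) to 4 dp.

step 1: θ'=-1.9930 (R=-5.0000) → pose (-2.9390, -1.7187, -1.9930)
step 2: θ'=-1.4930 (R=1.7500) → pose (-3.0874, -2.5718, -1.4930)
step 3: θ'=0.7570 (R=0.8333) → pose (-1.6843, -3.1128, 0.7570)

(-1.6843, -3.1128, 0.7570)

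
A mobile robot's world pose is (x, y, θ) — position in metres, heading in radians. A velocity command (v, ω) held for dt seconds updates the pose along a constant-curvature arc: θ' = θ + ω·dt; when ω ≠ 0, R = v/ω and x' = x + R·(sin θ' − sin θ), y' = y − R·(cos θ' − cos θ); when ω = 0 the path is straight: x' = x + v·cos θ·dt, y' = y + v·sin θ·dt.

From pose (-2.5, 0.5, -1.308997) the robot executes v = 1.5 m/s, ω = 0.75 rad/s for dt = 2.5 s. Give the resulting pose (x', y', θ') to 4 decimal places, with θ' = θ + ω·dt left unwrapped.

(0.5044, -0.6705, 0.5660)

θ' = -1.3090 + 0.75·2.5 = 0.5660
R = v/ω = 1.5/0.75 = 2.0000
x' = -2.5 + 2.0000·(sin 0.5660 − sin -1.3090) = 0.5044
y' = 0.5 − 2.0000·(cos 0.5660 − cos -1.3090) = -0.6705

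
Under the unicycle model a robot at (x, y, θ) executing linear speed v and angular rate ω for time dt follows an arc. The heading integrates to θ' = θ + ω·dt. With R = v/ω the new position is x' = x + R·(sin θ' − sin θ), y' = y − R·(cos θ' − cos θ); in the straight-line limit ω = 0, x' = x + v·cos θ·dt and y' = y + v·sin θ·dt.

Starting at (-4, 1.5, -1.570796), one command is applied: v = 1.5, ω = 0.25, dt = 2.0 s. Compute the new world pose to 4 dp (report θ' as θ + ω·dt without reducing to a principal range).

θ' = -1.5708 + 0.25·2.0 = -1.0708
R = v/ω = 1.5/0.25 = 6.0000
x' = -4 + 6.0000·(sin -1.0708 − sin -1.5708) = -3.2655
y' = 1.5 − 6.0000·(cos -1.0708 − cos -1.5708) = -1.3766

(-3.2655, -1.3766, -1.0708)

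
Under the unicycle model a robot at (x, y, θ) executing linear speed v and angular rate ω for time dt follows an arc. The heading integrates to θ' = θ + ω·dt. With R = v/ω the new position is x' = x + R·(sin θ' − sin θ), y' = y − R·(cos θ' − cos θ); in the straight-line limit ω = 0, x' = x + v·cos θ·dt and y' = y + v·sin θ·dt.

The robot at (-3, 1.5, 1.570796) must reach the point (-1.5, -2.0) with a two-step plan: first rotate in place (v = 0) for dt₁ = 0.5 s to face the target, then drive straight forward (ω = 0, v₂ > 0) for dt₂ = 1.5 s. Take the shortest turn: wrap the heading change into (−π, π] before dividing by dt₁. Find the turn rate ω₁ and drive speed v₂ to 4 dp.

heading to target = atan2(-2−1.5, -1.5−-3) = -1.1659
Δθ = wrap(-1.1659 − 1.5708) = -2.7367; ω₁ = Δθ/dt₁ = -5.4734
distance = √((-1.5−-3)² + (-2−1.5)²) = 3.8079; v₂ = distance/dt₂ = 2.5386

ω₁ = -5.4734, v₂ = 2.5386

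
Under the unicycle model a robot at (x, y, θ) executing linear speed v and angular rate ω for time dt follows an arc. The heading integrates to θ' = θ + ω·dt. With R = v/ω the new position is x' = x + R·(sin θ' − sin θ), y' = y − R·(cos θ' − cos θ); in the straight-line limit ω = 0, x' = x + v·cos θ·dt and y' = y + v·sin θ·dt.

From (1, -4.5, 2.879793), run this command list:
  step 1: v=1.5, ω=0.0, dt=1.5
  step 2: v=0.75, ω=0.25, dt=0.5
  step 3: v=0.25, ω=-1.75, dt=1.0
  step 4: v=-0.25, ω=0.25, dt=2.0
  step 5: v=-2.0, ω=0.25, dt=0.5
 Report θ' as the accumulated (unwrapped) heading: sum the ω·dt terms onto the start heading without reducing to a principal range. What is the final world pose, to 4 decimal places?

(-1.4458, -5.1204, 1.8798)

step 1: θ'=2.8798 (straight) → pose (-1.1733, -3.9177, 2.8798)
step 2: θ'=3.0048 (R=3.0000) → pose (-1.5407, -3.8435, 3.0048)
step 3: θ'=1.2548 (R=-0.1429) → pose (-1.6570, -3.6575, 1.2548)
step 4: θ'=1.7548 (R=-1.0000) → pose (-1.6896, -4.1513, 1.7548)
step 5: θ'=1.8798 (R=-8.0000) → pose (-1.4458, -5.1204, 1.8798)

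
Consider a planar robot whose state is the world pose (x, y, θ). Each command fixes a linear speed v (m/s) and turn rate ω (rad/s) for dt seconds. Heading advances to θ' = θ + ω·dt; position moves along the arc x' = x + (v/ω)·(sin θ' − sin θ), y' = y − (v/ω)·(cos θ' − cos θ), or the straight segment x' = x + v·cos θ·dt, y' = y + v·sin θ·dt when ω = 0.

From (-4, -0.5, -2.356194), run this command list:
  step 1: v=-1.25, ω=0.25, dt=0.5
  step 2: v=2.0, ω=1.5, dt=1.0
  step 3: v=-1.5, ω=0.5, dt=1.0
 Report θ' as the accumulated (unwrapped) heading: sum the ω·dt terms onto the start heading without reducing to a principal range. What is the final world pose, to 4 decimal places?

(-4.7400, -1.1550, -0.2312)

step 1: θ'=-2.2312 (R=-5.0000) → pose (-3.5868, -0.0316, -2.2312)
step 2: θ'=-0.7312 (R=1.3333) → pose (-3.4241, -1.8420, -0.7312)
step 3: θ'=-0.2312 (R=-3.0000) → pose (-4.7400, -1.1550, -0.2312)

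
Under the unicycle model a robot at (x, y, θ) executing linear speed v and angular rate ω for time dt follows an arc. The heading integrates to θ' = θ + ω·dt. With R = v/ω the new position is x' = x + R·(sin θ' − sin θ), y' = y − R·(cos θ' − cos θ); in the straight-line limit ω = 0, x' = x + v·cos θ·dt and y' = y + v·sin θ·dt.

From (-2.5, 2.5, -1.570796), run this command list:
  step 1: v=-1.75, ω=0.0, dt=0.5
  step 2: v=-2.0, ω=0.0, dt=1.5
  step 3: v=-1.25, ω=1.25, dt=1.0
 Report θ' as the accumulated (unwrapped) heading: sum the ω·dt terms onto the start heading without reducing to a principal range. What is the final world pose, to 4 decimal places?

step 1: θ'=-1.5708 (straight) → pose (-2.5000, 3.3750, -1.5708)
step 2: θ'=-1.5708 (straight) → pose (-2.5000, 6.3750, -1.5708)
step 3: θ'=-0.3208 (R=-1.0000) → pose (-3.1847, 7.3240, -0.3208)

(-3.1847, 7.3240, -0.3208)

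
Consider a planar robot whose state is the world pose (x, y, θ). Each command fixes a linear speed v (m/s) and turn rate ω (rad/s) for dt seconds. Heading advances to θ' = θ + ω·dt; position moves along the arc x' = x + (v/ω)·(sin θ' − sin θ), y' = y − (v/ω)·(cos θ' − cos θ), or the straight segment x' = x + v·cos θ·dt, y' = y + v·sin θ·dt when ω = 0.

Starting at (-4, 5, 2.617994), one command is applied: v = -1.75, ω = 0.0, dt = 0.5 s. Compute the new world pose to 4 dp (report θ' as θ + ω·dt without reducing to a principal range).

θ' = 2.6180 + 0.0·0.5 = 2.6180
ω = 0 → straight: x' = -4 + -1.75·cos(2.6180)·0.5 = -3.2422
y' = 5 + -1.75·sin(2.6180)·0.5 = 4.5625

(-3.2422, 4.5625, 2.6180)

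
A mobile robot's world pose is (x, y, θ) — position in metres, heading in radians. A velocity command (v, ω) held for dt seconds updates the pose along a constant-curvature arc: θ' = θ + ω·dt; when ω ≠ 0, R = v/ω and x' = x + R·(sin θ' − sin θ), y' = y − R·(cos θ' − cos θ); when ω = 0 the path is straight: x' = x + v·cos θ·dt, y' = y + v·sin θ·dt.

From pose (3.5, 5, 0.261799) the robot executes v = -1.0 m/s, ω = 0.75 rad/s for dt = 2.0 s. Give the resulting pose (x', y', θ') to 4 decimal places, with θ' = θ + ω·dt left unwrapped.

θ' = 0.2618 + 0.75·2.0 = 1.7618
R = v/ω = -1.0/0.75 = -1.3333
x' = 3.5 + -1.3333·(sin 1.7618 − sin 0.2618) = 2.5360
y' = 5 − -1.3333·(cos 1.7618 − cos 0.2618) = 3.4590

(2.5360, 3.4590, 1.7618)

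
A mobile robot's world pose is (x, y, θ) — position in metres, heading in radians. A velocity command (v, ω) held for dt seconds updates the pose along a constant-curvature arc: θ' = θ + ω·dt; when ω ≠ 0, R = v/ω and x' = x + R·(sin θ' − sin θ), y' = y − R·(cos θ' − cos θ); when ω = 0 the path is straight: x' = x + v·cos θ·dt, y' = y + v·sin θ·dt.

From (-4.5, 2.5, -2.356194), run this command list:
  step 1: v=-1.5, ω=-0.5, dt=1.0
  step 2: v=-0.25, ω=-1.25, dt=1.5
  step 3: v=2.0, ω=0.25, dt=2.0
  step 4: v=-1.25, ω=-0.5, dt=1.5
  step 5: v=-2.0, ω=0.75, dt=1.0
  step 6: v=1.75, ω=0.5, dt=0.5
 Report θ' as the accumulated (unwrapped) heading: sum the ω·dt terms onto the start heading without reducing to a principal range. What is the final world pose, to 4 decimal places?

(-3.9701, 3.8685, -3.9812)

step 1: θ'=-2.8562 (R=3.0000) → pose (-3.2233, 3.2573, -2.8562)
step 2: θ'=-4.7312 (R=0.2000) → pose (-2.9670, 3.0617, -4.7312)
step 3: θ'=-4.2312 (R=8.0000) → pose (-3.8741, 6.9148, -4.2312)
step 4: θ'=-4.9812 (R=2.5000) → pose (-3.6800, 5.0938, -4.9812)
step 5: θ'=-4.2312 (R=-2.6667) → pose (-3.4729, 3.1513, -4.2312)
step 6: θ'=-3.9812 (R=3.5000) → pose (-3.9701, 3.8685, -3.9812)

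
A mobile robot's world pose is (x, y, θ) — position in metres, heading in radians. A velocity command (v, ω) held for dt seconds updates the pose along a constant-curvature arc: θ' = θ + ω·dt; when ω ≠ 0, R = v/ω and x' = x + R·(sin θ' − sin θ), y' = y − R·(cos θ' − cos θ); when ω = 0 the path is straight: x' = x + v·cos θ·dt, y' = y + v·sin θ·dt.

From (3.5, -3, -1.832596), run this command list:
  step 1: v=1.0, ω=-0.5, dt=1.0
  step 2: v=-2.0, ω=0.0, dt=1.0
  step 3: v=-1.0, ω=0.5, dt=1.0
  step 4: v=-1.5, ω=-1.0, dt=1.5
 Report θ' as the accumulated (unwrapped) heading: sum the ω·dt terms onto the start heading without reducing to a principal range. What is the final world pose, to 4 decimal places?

step 1: θ'=-2.3326 (R=-2.0000) → pose (3.0153, -3.8628, -2.3326)
step 2: θ'=-2.3326 (straight) → pose (4.3958, -2.4156, -2.3326)
step 3: θ'=-1.8326 (R=-2.0000) → pose (4.8804, -1.5528, -1.8326)
step 4: θ'=-3.3326 (R=1.5000) → pose (6.6141, -0.4683, -3.3326)

(6.6141, -0.4683, -3.3326)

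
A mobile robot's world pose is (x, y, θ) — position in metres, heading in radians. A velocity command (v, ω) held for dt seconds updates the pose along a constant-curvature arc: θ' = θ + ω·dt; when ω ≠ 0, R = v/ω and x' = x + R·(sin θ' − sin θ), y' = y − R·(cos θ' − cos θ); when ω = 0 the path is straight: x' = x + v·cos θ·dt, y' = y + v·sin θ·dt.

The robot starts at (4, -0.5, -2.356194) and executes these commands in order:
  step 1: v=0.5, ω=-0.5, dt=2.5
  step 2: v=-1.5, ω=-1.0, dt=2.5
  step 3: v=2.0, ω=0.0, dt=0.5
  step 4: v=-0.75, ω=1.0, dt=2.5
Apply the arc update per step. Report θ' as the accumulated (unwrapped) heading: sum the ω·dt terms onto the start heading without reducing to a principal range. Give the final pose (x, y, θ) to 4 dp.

step 1: θ'=-3.6062 (R=-1.0000) → pose (2.8448, -0.6869, -3.6062)
step 2: θ'=-6.1062 (R=1.5000) → pose (2.4368, -3.5045, -6.1062)
step 3: θ'=-6.1062 (straight) → pose (3.4212, -3.3284, -6.1062)
step 4: θ'=-3.6062 (R=-0.7500) → pose (3.2172, -4.7372, -3.6062)

(3.2172, -4.7372, -3.6062)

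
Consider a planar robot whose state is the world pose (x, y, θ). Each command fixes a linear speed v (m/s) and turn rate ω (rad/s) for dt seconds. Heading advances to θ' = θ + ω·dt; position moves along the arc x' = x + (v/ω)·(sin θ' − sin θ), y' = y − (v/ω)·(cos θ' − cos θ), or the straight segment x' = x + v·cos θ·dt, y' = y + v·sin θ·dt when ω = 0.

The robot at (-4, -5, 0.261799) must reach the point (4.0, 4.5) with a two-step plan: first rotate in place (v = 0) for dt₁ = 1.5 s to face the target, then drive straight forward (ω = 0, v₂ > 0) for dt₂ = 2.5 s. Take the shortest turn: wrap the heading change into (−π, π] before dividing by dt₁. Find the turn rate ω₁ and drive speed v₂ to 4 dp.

heading to target = atan2(4.5−-5, 4−-4) = 0.8709
Δθ = wrap(0.8709 − 0.2618) = 0.6091; ω₁ = Δθ/dt₁ = 0.4061
distance = √((4−-4)² + (4.5−-5)²) = 12.4197; v₂ = distance/dt₂ = 4.9679

ω₁ = 0.4061, v₂ = 4.9679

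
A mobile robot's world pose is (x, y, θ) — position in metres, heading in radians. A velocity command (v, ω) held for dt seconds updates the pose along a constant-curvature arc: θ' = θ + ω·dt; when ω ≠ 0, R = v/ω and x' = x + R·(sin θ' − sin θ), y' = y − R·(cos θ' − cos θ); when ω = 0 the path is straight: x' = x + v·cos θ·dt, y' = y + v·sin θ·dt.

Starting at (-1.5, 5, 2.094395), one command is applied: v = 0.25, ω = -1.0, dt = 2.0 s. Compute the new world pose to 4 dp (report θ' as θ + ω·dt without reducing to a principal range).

(-1.3071, 5.3739, 0.0944)

θ' = 2.0944 + -1.0·2.0 = 0.0944
R = v/ω = 0.25/-1.0 = -0.2500
x' = -1.5 + -0.2500·(sin 0.0944 − sin 2.0944) = -1.3071
y' = 5 − -0.2500·(cos 0.0944 − cos 2.0944) = 5.3739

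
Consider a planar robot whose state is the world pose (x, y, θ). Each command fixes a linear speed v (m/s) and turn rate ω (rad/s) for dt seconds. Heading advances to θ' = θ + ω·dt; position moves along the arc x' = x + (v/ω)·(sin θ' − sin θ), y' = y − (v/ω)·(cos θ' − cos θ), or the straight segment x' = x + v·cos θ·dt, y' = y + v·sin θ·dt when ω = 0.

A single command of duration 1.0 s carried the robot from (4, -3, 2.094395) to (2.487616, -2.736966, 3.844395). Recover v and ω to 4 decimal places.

Δθ = 3.844395 − 2.094395 = 1.750000
ω = Δθ/dt = 1.750000/1.0 = 1.7500
R = Δx/(sin θ' − sin θ) = 1.0000
v = R·ω = 1.0000·1.7500 = 1.7500

v = 1.7500, ω = 1.7500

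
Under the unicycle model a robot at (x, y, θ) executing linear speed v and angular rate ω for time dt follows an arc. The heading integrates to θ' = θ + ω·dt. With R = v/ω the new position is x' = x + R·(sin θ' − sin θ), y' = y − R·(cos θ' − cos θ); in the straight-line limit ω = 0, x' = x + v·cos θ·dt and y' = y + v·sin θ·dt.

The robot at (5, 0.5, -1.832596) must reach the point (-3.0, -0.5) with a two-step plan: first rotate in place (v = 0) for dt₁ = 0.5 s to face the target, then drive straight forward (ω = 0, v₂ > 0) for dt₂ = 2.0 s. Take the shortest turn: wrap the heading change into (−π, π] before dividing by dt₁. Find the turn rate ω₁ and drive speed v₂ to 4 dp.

heading to target = atan2(-0.5−0.5, -3−5) = -3.0172
Δθ = wrap(-3.0172 − -1.8326) = -1.1846; ω₁ = Δθ/dt₁ = -2.3693
distance = √((-3−5)² + (-0.5−0.5)²) = 8.0623; v₂ = distance/dt₂ = 4.0311

ω₁ = -2.3693, v₂ = 4.0311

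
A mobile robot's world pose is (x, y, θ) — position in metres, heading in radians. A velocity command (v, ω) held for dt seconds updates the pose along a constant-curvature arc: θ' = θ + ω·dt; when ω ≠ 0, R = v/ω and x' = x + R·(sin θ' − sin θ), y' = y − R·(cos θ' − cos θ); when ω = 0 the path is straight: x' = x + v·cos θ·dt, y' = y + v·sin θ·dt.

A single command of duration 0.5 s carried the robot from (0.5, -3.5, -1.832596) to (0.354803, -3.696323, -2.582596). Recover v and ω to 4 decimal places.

v = 0.5000, ω = -1.5000

Δθ = -2.582596 − -1.832596 = -0.750000
ω = Δθ/dt = -0.750000/0.5 = -1.5000
R = −Δy/(cos θ' − cos θ) = -0.3333
v = R·ω = -0.3333·-1.5000 = 0.5000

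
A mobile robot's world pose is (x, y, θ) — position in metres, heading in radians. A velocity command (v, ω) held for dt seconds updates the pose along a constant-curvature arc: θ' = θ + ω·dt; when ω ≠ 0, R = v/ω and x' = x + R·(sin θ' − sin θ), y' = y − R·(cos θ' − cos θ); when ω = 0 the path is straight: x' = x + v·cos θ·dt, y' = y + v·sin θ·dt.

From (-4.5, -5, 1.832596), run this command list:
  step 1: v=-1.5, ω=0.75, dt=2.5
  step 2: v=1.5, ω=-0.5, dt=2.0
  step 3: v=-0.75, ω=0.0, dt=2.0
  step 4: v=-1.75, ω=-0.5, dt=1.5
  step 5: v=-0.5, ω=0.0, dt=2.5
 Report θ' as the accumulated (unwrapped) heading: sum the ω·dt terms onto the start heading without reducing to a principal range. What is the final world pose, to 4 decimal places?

step 1: θ'=3.7076 (R=-2.0000) → pose (-1.4956, -6.1705, 3.7076)
step 2: θ'=2.7076 (R=-3.0000) → pose (-4.3659, -6.3602, 2.7076)
step 3: θ'=2.7076 (straight) → pose (-3.0050, -6.9909, 2.7076)
step 4: θ'=1.9576 (R=3.5000) → pose (-1.2353, -8.8462, 1.9576)
step 5: θ'=1.9576 (straight) → pose (-0.7638, -10.0038, 1.9576)

(-0.7638, -10.0038, 1.9576)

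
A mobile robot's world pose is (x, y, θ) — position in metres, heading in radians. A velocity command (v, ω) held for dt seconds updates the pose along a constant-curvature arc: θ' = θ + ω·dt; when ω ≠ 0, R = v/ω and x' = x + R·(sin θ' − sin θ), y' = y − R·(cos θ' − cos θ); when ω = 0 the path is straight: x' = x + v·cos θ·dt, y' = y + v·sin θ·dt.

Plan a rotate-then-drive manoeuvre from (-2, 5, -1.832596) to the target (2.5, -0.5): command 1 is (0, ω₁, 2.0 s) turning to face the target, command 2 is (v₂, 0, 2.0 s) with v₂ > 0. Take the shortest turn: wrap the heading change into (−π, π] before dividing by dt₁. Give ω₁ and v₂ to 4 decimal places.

ω₁ = 0.4738, v₂ = 3.5532

heading to target = atan2(-0.5−5, 2.5−-2) = -0.8851
Δθ = wrap(-0.8851 − -1.8326) = 0.9475; ω₁ = Δθ/dt₁ = 0.4738
distance = √((2.5−-2)² + (-0.5−5)²) = 7.1063; v₂ = distance/dt₂ = 3.5532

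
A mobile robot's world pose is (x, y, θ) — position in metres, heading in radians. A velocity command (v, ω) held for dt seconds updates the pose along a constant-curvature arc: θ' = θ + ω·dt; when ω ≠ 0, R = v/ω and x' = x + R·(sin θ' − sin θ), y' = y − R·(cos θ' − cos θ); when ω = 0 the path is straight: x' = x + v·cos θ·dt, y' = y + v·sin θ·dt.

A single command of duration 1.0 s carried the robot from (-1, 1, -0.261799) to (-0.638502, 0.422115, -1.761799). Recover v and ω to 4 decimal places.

Δθ = -1.761799 − -0.261799 = -1.500000
ω = Δθ/dt = -1.500000/1.0 = -1.5000
R = −Δy/(cos θ' − cos θ) = -0.5000
v = R·ω = -0.5000·-1.5000 = 0.7500

v = 0.7500, ω = -1.5000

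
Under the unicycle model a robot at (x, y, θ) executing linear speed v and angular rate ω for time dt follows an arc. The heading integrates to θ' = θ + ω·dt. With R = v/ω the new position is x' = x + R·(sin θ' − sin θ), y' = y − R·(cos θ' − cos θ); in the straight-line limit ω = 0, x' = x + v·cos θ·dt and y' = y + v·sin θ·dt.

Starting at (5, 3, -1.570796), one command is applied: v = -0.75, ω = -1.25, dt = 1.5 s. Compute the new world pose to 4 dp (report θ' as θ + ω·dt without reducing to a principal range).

θ' = -1.5708 + -1.25·1.5 = -3.4458
R = v/ω = -0.75/-1.25 = 0.6000
x' = 5 + 0.6000·(sin -3.4458 − sin -1.5708) = 5.7797
y' = 3 − 0.6000·(cos -3.4458 − cos -1.5708) = 3.5725

(5.7797, 3.5725, -3.4458)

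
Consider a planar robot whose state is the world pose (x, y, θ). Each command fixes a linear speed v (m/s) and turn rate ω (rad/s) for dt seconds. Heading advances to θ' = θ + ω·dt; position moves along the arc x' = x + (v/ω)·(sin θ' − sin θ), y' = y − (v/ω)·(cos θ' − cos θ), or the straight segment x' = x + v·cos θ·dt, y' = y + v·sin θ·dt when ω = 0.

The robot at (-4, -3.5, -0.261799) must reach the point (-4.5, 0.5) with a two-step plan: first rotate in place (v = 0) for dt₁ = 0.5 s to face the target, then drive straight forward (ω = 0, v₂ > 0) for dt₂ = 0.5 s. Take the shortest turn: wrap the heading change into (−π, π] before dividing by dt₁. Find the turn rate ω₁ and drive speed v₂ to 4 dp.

heading to target = atan2(0.5−-3.5, -4.5−-4) = 1.6952
Δθ = wrap(1.6952 − -0.2618) = 1.9570; ω₁ = Δθ/dt₁ = 3.9139
distance = √((-4.5−-4)² + (0.5−-3.5)²) = 4.0311; v₂ = distance/dt₂ = 8.0623

ω₁ = 3.9139, v₂ = 8.0623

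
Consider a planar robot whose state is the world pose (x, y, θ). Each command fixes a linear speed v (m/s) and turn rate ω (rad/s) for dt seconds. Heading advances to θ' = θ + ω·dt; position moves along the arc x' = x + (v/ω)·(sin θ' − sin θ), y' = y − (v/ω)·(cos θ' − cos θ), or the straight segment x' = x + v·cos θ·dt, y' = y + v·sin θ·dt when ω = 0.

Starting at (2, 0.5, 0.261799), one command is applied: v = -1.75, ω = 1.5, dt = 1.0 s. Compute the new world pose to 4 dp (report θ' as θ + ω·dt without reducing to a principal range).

θ' = 0.2618 + 1.5·1.0 = 1.7618
R = v/ω = -1.75/1.5 = -1.1667
x' = 2 + -1.1667·(sin 1.7618 − sin 0.2618) = 1.1565
y' = 0.5 − -1.1667·(cos 1.7618 − cos 0.2618) = -0.8484

(1.1565, -0.8484, 1.7618)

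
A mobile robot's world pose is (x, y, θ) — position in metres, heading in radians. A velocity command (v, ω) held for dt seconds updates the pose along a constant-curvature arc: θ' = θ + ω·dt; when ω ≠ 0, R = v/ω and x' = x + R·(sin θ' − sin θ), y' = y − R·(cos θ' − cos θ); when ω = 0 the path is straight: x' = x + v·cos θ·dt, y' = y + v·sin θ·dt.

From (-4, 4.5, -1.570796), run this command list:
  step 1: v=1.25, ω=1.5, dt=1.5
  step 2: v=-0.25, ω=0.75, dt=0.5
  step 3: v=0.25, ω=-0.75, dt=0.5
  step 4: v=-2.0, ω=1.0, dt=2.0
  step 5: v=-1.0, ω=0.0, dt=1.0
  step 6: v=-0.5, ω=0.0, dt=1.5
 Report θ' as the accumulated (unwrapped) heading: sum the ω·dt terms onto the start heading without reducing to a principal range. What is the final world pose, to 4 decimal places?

(-0.7128, -0.2752, 2.6792)

step 1: θ'=0.6792 (R=0.8333) → pose (-2.6432, 3.8516, 0.6792)
step 2: θ'=1.0542 (R=-0.3333) → pose (-2.7236, 3.7569, 1.0542)
step 3: θ'=0.6792 (R=-0.3333) → pose (-2.6432, 3.8516, 0.6792)
step 4: θ'=2.6792 (R=-2.0000) → pose (-2.2790, 0.5055, 2.6792)
step 5: θ'=2.6792 (straight) → pose (-1.3840, 0.0594, 2.6792)
step 6: θ'=2.6792 (straight) → pose (-0.7128, -0.2752, 2.6792)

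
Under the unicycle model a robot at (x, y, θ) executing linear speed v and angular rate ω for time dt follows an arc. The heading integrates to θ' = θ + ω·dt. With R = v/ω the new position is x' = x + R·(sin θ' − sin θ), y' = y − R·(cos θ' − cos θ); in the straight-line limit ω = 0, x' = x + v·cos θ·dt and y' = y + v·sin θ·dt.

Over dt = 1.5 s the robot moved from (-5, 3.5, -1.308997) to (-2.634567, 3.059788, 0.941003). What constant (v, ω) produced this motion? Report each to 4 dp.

Δθ = 0.941003 − -1.308997 = 2.250000
ω = Δθ/dt = 2.250000/1.5 = 1.5000
R = Δx/(sin θ' − sin θ) = 1.3333
v = R·ω = 1.3333·1.5000 = 2.0000

v = 2.0000, ω = 1.5000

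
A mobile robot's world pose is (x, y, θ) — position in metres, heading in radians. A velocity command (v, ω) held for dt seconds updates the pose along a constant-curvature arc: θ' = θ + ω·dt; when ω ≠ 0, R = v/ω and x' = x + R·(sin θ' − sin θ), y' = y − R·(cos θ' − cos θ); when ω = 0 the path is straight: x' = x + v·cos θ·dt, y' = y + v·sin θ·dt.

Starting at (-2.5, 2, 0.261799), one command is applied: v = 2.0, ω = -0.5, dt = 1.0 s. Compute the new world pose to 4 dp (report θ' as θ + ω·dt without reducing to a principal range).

(-0.5209, 2.0234, -0.2382)

θ' = 0.2618 + -0.5·1.0 = -0.2382
R = v/ω = 2.0/-0.5 = -4.0000
x' = -2.5 + -4.0000·(sin -0.2382 − sin 0.2618) = -0.5209
y' = 2 − -4.0000·(cos -0.2382 − cos 0.2618) = 2.0234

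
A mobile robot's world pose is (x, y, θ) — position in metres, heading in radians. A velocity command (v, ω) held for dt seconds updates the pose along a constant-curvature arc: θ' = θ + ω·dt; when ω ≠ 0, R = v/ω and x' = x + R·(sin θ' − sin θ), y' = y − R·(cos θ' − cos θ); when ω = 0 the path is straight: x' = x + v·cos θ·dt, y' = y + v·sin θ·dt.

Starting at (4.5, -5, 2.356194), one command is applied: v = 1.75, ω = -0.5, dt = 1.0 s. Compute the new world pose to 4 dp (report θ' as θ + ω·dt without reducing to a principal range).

θ' = 2.3562 + -0.5·1.0 = 1.8562
R = v/ω = 1.75/-0.5 = -3.5000
x' = 4.5 + -3.5000·(sin 1.8562 − sin 2.3562) = 3.6165
y' = -5 − -3.5000·(cos 1.8562 − cos 2.3562) = -3.5105

(3.6165, -3.5105, 1.8562)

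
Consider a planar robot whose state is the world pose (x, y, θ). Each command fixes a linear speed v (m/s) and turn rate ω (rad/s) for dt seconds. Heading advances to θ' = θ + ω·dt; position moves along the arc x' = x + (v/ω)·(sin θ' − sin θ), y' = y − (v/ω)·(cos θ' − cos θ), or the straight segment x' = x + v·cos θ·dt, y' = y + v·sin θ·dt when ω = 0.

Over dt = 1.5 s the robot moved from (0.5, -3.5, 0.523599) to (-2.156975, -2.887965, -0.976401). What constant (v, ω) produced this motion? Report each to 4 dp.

v = -2.0000, ω = -1.0000

Δθ = -0.976401 − 0.523599 = -1.500000
ω = Δθ/dt = -1.500000/1.5 = -1.0000
R = Δx/(sin θ' − sin θ) = 2.0000
v = R·ω = 2.0000·-1.0000 = -2.0000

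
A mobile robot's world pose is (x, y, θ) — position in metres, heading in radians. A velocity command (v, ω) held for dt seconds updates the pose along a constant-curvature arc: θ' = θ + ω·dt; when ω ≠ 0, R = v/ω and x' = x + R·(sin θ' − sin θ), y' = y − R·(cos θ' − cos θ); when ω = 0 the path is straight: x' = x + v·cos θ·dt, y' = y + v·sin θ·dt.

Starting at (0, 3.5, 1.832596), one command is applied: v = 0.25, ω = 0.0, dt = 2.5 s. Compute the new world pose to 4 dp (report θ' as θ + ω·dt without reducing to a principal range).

(-0.1618, 4.1037, 1.8326)

θ' = 1.8326 + 0.0·2.5 = 1.8326
ω = 0 → straight: x' = 0 + 0.25·cos(1.8326)·2.5 = -0.1618
y' = 3.5 + 0.25·sin(1.8326)·2.5 = 4.1037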